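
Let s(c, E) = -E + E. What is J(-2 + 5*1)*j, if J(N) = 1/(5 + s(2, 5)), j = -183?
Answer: -183/5 ≈ -36.600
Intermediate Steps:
s(c, E) = 0
J(N) = ⅕ (J(N) = 1/(5 + 0) = 1/5 = ⅕)
J(-2 + 5*1)*j = (⅕)*(-183) = -183/5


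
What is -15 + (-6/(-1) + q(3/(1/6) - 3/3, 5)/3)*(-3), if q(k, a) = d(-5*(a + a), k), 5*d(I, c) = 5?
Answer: -34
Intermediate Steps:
d(I, c) = 1 (d(I, c) = (⅕)*5 = 1)
q(k, a) = 1
-15 + (-6/(-1) + q(3/(1/6) - 3/3, 5)/3)*(-3) = -15 + (-6/(-1) + 1/3)*(-3) = -15 + (-6*(-1) + 1*(⅓))*(-3) = -15 + (6 + ⅓)*(-3) = -15 + (19/3)*(-3) = -15 - 19 = -34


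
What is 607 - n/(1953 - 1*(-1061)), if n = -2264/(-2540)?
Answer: 580865332/956945 ≈ 607.00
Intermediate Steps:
n = 566/635 (n = -2264*(-1/2540) = 566/635 ≈ 0.89134)
607 - n/(1953 - 1*(-1061)) = 607 - 566/(635*(1953 - 1*(-1061))) = 607 - 566/(635*(1953 + 1061)) = 607 - 566/(635*3014) = 607 - 1*283/956945 = 607 - 283/956945 = 580865332/956945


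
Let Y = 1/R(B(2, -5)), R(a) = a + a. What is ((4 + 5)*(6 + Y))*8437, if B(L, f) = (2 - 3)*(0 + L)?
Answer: 1746459/4 ≈ 4.3662e+5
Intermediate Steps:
B(L, f) = -L
R(a) = 2*a
Y = -¼ (Y = 1/(2*(-1*2)) = 1/(2*(-2)) = 1/(-4) = -¼ ≈ -0.25000)
((4 + 5)*(6 + Y))*8437 = ((4 + 5)*(6 - ¼))*8437 = (9*(23/4))*8437 = (207/4)*8437 = 1746459/4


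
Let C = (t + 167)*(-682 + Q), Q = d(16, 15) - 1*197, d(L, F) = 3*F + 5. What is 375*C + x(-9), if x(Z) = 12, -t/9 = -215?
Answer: -653459238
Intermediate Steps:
t = 1935 (t = -9*(-215) = 1935)
d(L, F) = 5 + 3*F
Q = -147 (Q = (5 + 3*15) - 1*197 = (5 + 45) - 197 = 50 - 197 = -147)
C = -1742558 (C = (1935 + 167)*(-682 - 147) = 2102*(-829) = -1742558)
375*C + x(-9) = 375*(-1742558) + 12 = -653459250 + 12 = -653459238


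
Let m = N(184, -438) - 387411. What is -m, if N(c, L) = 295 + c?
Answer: 386932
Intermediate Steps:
m = -386932 (m = (295 + 184) - 387411 = 479 - 387411 = -386932)
-m = -1*(-386932) = 386932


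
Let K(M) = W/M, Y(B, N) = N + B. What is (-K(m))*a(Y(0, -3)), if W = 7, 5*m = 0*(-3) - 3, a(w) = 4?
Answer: 140/3 ≈ 46.667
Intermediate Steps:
Y(B, N) = B + N
m = -⅗ (m = (0*(-3) - 3)/5 = (0 - 3)/5 = (⅕)*(-3) = -⅗ ≈ -0.60000)
K(M) = 7/M
(-K(m))*a(Y(0, -3)) = -7/(-⅗)*4 = -7*(-5)/3*4 = -1*(-35/3)*4 = (35/3)*4 = 140/3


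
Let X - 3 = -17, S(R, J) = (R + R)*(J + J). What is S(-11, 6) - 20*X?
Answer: 16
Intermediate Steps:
S(R, J) = 4*J*R (S(R, J) = (2*R)*(2*J) = 4*J*R)
X = -14 (X = 3 - 17 = -14)
S(-11, 6) - 20*X = 4*6*(-11) - 20*(-14) = -264 + 280 = 16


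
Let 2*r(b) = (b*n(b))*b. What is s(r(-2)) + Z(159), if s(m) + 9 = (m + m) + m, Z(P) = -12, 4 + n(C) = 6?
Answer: -9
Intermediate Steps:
n(C) = 2 (n(C) = -4 + 6 = 2)
r(b) = b² (r(b) = ((b*2)*b)/2 = ((2*b)*b)/2 = (2*b²)/2 = b²)
s(m) = -9 + 3*m (s(m) = -9 + ((m + m) + m) = -9 + (2*m + m) = -9 + 3*m)
s(r(-2)) + Z(159) = (-9 + 3*(-2)²) - 12 = (-9 + 3*4) - 12 = (-9 + 12) - 12 = 3 - 12 = -9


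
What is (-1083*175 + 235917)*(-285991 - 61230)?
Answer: -16108276632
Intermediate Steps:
(-1083*175 + 235917)*(-285991 - 61230) = (-189525 + 235917)*(-347221) = 46392*(-347221) = -16108276632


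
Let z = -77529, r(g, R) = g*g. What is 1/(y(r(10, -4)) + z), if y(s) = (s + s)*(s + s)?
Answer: -1/37529 ≈ -2.6646e-5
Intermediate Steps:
r(g, R) = g**2
y(s) = 4*s**2 (y(s) = (2*s)*(2*s) = 4*s**2)
1/(y(r(10, -4)) + z) = 1/(4*(10**2)**2 - 77529) = 1/(4*100**2 - 77529) = 1/(4*10000 - 77529) = 1/(40000 - 77529) = 1/(-37529) = -1/37529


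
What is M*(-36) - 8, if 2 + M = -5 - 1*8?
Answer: 532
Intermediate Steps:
M = -15 (M = -2 + (-5 - 1*8) = -2 + (-5 - 8) = -2 - 13 = -15)
M*(-36) - 8 = -15*(-36) - 8 = 540 - 8 = 532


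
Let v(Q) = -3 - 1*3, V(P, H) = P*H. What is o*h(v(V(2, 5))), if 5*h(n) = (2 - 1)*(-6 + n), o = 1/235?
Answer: -12/1175 ≈ -0.010213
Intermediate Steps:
V(P, H) = H*P
o = 1/235 ≈ 0.0042553
v(Q) = -6 (v(Q) = -3 - 3 = -6)
h(n) = -6/5 + n/5 (h(n) = ((2 - 1)*(-6 + n))/5 = (1*(-6 + n))/5 = (-6 + n)/5 = -6/5 + n/5)
o*h(v(V(2, 5))) = (-6/5 + (⅕)*(-6))/235 = (-6/5 - 6/5)/235 = (1/235)*(-12/5) = -12/1175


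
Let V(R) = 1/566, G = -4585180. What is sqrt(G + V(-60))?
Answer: I*sqrt(1468889923514)/566 ≈ 2141.3*I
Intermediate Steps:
V(R) = 1/566
sqrt(G + V(-60)) = sqrt(-4585180 + 1/566) = sqrt(-2595211879/566) = I*sqrt(1468889923514)/566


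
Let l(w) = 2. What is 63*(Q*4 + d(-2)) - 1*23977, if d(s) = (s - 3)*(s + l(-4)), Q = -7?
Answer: -25741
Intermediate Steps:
d(s) = (-3 + s)*(2 + s) (d(s) = (s - 3)*(s + 2) = (-3 + s)*(2 + s))
63*(Q*4 + d(-2)) - 1*23977 = 63*(-7*4 + (-6 + (-2)**2 - 1*(-2))) - 1*23977 = 63*(-28 + (-6 + 4 + 2)) - 23977 = 63*(-28 + 0) - 23977 = 63*(-28) - 23977 = -1764 - 23977 = -25741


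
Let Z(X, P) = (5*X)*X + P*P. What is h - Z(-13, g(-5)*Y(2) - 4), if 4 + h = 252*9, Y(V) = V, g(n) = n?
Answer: 1223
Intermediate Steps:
Z(X, P) = P² + 5*X² (Z(X, P) = 5*X² + P² = P² + 5*X²)
h = 2264 (h = -4 + 252*9 = -4 + 2268 = 2264)
h - Z(-13, g(-5)*Y(2) - 4) = 2264 - ((-5*2 - 4)² + 5*(-13)²) = 2264 - ((-10 - 4)² + 5*169) = 2264 - ((-14)² + 845) = 2264 - (196 + 845) = 2264 - 1*1041 = 2264 - 1041 = 1223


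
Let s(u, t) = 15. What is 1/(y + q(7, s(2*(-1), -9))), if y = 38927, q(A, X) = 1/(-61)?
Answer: 61/2374546 ≈ 2.5689e-5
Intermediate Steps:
q(A, X) = -1/61
1/(y + q(7, s(2*(-1), -9))) = 1/(38927 - 1/61) = 1/(2374546/61) = 61/2374546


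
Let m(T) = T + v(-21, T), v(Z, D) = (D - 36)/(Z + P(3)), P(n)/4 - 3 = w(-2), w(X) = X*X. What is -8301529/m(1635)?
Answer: -58110703/13044 ≈ -4455.0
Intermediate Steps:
w(X) = X**2
P(n) = 28 (P(n) = 12 + 4*(-2)**2 = 12 + 4*4 = 12 + 16 = 28)
v(Z, D) = (-36 + D)/(28 + Z) (v(Z, D) = (D - 36)/(Z + 28) = (-36 + D)/(28 + Z))
m(T) = -36/7 + 8*T/7 (m(T) = T + (-36 + T)/(28 - 21) = T + (-36 + T)/7 = T + (-36/7 + T/7) = -36/7 + 8*T/7)
-8301529/m(1635) = -8301529/(-36/7 + (8/7)*1635) = -8301529/(-36/7 + 13080/7) = -8301529/13044/7 = -8301529*7/13044 = -58110703/13044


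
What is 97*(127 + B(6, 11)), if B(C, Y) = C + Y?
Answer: 13968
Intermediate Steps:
97*(127 + B(6, 11)) = 97*(127 + (6 + 11)) = 97*(127 + 17) = 97*144 = 13968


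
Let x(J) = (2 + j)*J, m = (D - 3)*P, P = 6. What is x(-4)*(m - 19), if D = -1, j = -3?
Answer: -172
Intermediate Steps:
m = -24 (m = (-1 - 3)*6 = -4*6 = -24)
x(J) = -J (x(J) = (2 - 3)*J = -J)
x(-4)*(m - 19) = (-1*(-4))*(-24 - 19) = 4*(-43) = -172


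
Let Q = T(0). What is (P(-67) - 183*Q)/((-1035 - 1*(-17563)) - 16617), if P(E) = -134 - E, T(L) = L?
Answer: 67/89 ≈ 0.75281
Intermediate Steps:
Q = 0
(P(-67) - 183*Q)/((-1035 - 1*(-17563)) - 16617) = ((-134 - 1*(-67)) - 183*0)/((-1035 - 1*(-17563)) - 16617) = ((-134 + 67) + 0)/((-1035 + 17563) - 16617) = (-67 + 0)/(16528 - 16617) = -67/(-89) = -67*(-1/89) = 67/89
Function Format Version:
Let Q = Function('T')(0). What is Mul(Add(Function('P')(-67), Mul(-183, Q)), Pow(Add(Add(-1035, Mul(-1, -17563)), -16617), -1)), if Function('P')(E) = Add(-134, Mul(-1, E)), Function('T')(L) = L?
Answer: Rational(67, 89) ≈ 0.75281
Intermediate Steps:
Q = 0
Mul(Add(Function('P')(-67), Mul(-183, Q)), Pow(Add(Add(-1035, Mul(-1, -17563)), -16617), -1)) = Mul(Add(Add(-134, Mul(-1, -67)), Mul(-183, 0)), Pow(Add(Add(-1035, Mul(-1, -17563)), -16617), -1)) = Mul(Add(Add(-134, 67), 0), Pow(Add(Add(-1035, 17563), -16617), -1)) = Mul(Add(-67, 0), Pow(Add(16528, -16617), -1)) = Mul(-67, Pow(-89, -1)) = Mul(-67, Rational(-1, 89)) = Rational(67, 89)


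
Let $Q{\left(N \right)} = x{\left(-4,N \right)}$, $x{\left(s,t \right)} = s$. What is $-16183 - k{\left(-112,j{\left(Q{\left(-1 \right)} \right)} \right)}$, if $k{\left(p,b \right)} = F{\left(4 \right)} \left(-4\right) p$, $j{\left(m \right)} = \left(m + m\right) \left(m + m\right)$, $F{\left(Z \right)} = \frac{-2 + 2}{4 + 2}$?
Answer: $-16183$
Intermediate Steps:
$Q{\left(N \right)} = -4$
$F{\left(Z \right)} = 0$ ($F{\left(Z \right)} = \frac{0}{6} = 0 \cdot \frac{1}{6} = 0$)
$j{\left(m \right)} = 4 m^{2}$ ($j{\left(m \right)} = 2 m 2 m = 4 m^{2}$)
$k{\left(p,b \right)} = 0$ ($k{\left(p,b \right)} = 0 \left(-4\right) p = 0 p = 0$)
$-16183 - k{\left(-112,j{\left(Q{\left(-1 \right)} \right)} \right)} = -16183 - 0 = -16183 + 0 = -16183$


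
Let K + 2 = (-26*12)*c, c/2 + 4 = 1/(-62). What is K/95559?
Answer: 77626/2962329 ≈ 0.026204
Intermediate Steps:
c = -249/31 (c = -8 + 2/(-62) = -8 + 2*(-1/62) = -8 - 1/31 = -249/31 ≈ -8.0323)
K = 77626/31 (K = -2 - 26*12*(-249/31) = -2 - 312*(-249/31) = -2 + 77688/31 = 77626/31 ≈ 2504.1)
K/95559 = (77626/31)/95559 = (77626/31)*(1/95559) = 77626/2962329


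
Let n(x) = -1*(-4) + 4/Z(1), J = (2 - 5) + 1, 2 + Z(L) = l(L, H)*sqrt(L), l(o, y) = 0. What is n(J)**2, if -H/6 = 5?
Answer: 4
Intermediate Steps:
H = -30 (H = -6*5 = -30)
Z(L) = -2 (Z(L) = -2 + 0*sqrt(L) = -2 + 0 = -2)
J = -2 (J = -3 + 1 = -2)
n(x) = 2 (n(x) = -1*(-4) + 4/(-2) = 4 + 4*(-1/2) = 4 - 2 = 2)
n(J)**2 = 2**2 = 4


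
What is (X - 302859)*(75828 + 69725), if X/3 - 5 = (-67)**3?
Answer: -175410723549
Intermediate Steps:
X = -902274 (X = 15 + 3*(-67)**3 = 15 + 3*(-300763) = 15 - 902289 = -902274)
(X - 302859)*(75828 + 69725) = (-902274 - 302859)*(75828 + 69725) = -1205133*145553 = -175410723549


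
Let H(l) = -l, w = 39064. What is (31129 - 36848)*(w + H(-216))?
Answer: -224642320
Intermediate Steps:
(31129 - 36848)*(w + H(-216)) = (31129 - 36848)*(39064 - 1*(-216)) = -5719*(39064 + 216) = -5719*39280 = -224642320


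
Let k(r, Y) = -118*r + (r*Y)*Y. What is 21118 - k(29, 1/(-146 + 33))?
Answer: 313351231/12769 ≈ 24540.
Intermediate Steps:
k(r, Y) = -118*r + r*Y**2 (k(r, Y) = -118*r + (Y*r)*Y = -118*r + r*Y**2)
21118 - k(29, 1/(-146 + 33)) = 21118 - 29*(-118 + (1/(-146 + 33))**2) = 21118 - 29*(-118 + (1/(-113))**2) = 21118 - 29*(-118 + (-1/113)**2) = 21118 - 29*(-118 + 1/12769) = 21118 - 29*(-1506741)/12769 = 21118 - 1*(-43695489/12769) = 21118 + 43695489/12769 = 313351231/12769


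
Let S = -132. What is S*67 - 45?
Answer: -8889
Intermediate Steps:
S*67 - 45 = -132*67 - 45 = -8844 - 45 = -8889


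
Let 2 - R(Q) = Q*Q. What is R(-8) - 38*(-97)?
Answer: 3624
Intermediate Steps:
R(Q) = 2 - Q² (R(Q) = 2 - Q*Q = 2 - Q²)
R(-8) - 38*(-97) = (2 - 1*(-8)²) - 38*(-97) = (2 - 1*64) + 3686 = (2 - 64) + 3686 = -62 + 3686 = 3624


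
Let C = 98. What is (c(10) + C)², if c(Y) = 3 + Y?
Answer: 12321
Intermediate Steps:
(c(10) + C)² = ((3 + 10) + 98)² = (13 + 98)² = 111² = 12321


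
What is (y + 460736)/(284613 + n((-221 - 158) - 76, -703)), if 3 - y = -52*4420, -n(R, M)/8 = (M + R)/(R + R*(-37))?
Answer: 942640335/388497517 ≈ 2.4264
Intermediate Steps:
n(R, M) = 2*(M + R)/(9*R) (n(R, M) = -8*(M + R)/(R + R*(-37)) = -8*(M + R)/(R - 37*R) = -8*(M + R)/((-36*R)) = -8*(M + R)*(-1/(36*R)) = -(-2)*(M + R)/(9*R) = 2*(M + R)/(9*R))
y = 229843 (y = 3 - (-52)*4420 = 3 - 1*(-229840) = 3 + 229840 = 229843)
(y + 460736)/(284613 + n((-221 - 158) - 76, -703)) = (229843 + 460736)/(284613 + 2*(-703 + ((-221 - 158) - 76))/(9*((-221 - 158) - 76))) = 690579/(284613 + 2*(-703 + (-379 - 76))/(9*(-379 - 76))) = 690579/(284613 + (2/9)*(-703 - 455)/(-455)) = 690579/(284613 + (2/9)*(-1/455)*(-1158)) = 690579/(284613 + 772/1365) = 690579/(388497517/1365) = 690579*(1365/388497517) = 942640335/388497517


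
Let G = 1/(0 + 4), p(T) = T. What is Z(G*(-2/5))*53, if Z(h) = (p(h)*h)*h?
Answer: -53/1000 ≈ -0.053000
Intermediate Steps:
G = ¼ (G = 1/4 = ¼ ≈ 0.25000)
Z(h) = h³ (Z(h) = (h*h)*h = h²*h = h³)
Z(G*(-2/5))*53 = ((-2/5)/4)³*53 = ((-2*⅕)/4)³*53 = ((¼)*(-⅖))³*53 = (-⅒)³*53 = -1/1000*53 = -53/1000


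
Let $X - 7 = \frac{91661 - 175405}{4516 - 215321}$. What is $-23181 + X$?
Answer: $- \frac{4885111326}{210805} \approx -23174.0$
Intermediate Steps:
$X = \frac{1559379}{210805}$ ($X = 7 + \frac{91661 - 175405}{4516 - 215321} = 7 - \frac{83744}{-210805} = 7 - - \frac{83744}{210805} = 7 + \frac{83744}{210805} = \frac{1559379}{210805} \approx 7.3973$)
$-23181 + X = -23181 + \frac{1559379}{210805} = - \frac{4885111326}{210805}$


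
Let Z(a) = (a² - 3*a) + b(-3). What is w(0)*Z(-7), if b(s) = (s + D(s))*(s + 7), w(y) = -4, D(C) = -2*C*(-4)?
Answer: 152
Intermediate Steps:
D(C) = 8*C
b(s) = 9*s*(7 + s) (b(s) = (s + 8*s)*(s + 7) = (9*s)*(7 + s) = 9*s*(7 + s))
Z(a) = -108 + a² - 3*a (Z(a) = (a² - 3*a) + 9*(-3)*(7 - 3) = (a² - 3*a) + 9*(-3)*4 = (a² - 3*a) - 108 = -108 + a² - 3*a)
w(0)*Z(-7) = -4*(-108 + (-7)² - 3*(-7)) = -4*(-108 + 49 + 21) = -4*(-38) = 152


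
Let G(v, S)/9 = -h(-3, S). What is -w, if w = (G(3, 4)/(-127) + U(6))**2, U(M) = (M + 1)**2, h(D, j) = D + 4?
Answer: -38837824/16129 ≈ -2407.9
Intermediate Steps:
h(D, j) = 4 + D
G(v, S) = -9 (G(v, S) = 9*(-(4 - 3)) = 9*(-1*1) = 9*(-1) = -9)
U(M) = (1 + M)**2
w = 38837824/16129 (w = (-9/(-127) + (1 + 6)**2)**2 = (-9*(-1/127) + 7**2)**2 = (9/127 + 49)**2 = (6232/127)**2 = 38837824/16129 ≈ 2407.9)
-w = -1*38837824/16129 = -38837824/16129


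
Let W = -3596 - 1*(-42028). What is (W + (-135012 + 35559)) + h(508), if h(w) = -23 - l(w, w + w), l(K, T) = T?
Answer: -62060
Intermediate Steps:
W = 38432 (W = -3596 + 42028 = 38432)
h(w) = -23 - 2*w (h(w) = -23 - (w + w) = -23 - 2*w)
(W + (-135012 + 35559)) + h(508) = (38432 + (-135012 + 35559)) + (-23 - 2*508) = (38432 - 99453) + (-23 - 1016) = -61021 - 1039 = -62060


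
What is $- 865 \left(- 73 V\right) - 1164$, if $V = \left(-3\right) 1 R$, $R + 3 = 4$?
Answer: $-190599$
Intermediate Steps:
$R = 1$ ($R = -3 + 4 = 1$)
$V = -3$ ($V = \left(-3\right) 1 \cdot 1 = \left(-3\right) 1 = -3$)
$- 865 \left(- 73 V\right) - 1164 = - 865 \left(\left(-73\right) \left(-3\right)\right) - 1164 = \left(-865\right) 219 - 1164 = -189435 - 1164 = -190599$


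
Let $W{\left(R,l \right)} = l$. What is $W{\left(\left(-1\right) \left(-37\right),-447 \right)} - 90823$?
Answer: $-91270$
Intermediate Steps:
$W{\left(\left(-1\right) \left(-37\right),-447 \right)} - 90823 = -447 - 90823 = -91270$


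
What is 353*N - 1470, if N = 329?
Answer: 114667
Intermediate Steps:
353*N - 1470 = 353*329 - 1470 = 116137 - 1470 = 114667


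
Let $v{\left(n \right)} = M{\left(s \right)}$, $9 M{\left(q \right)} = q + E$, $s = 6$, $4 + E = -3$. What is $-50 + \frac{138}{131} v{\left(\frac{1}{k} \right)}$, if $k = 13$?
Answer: $- \frac{19696}{393} \approx -50.117$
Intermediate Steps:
$E = -7$ ($E = -4 - 3 = -7$)
$M{\left(q \right)} = - \frac{7}{9} + \frac{q}{9}$ ($M{\left(q \right)} = \frac{q - 7}{9} = \frac{-7 + q}{9} = - \frac{7}{9} + \frac{q}{9}$)
$v{\left(n \right)} = - \frac{1}{9}$ ($v{\left(n \right)} = - \frac{7}{9} + \frac{1}{9} \cdot 6 = - \frac{7}{9} + \frac{2}{3} = - \frac{1}{9}$)
$-50 + \frac{138}{131} v{\left(\frac{1}{k} \right)} = -50 + \frac{138}{131} \left(- \frac{1}{9}\right) = -50 - \frac{46}{393} = - \frac{19696}{393}$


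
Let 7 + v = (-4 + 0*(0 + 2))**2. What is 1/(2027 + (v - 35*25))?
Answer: 1/1161 ≈ 0.00086133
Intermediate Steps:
v = 9 (v = -7 + (-4 + 0*(0 + 2))**2 = -7 + (-4 + 0*2)**2 = -7 + (-4 + 0)**2 = -7 + (-4)**2 = -7 + 16 = 9)
1/(2027 + (v - 35*25)) = 1/(2027 + (9 - 35*25)) = 1/(2027 + (9 - 875)) = 1/(2027 - 866) = 1/1161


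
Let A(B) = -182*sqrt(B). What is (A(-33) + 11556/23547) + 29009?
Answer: 227695493/7849 - 182*I*sqrt(33) ≈ 29010.0 - 1045.5*I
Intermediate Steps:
(A(-33) + 11556/23547) + 29009 = (-182*I*sqrt(33) + 11556/23547) + 29009 = (-182*I*sqrt(33) + 11556*(1/23547)) + 29009 = (-182*I*sqrt(33) + 3852/7849) + 29009 = (3852/7849 - 182*I*sqrt(33)) + 29009 = 227695493/7849 - 182*I*sqrt(33)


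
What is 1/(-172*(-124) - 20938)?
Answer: 1/390 ≈ 0.0025641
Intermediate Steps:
1/(-172*(-124) - 20938) = 1/(21328 - 20938) = 1/390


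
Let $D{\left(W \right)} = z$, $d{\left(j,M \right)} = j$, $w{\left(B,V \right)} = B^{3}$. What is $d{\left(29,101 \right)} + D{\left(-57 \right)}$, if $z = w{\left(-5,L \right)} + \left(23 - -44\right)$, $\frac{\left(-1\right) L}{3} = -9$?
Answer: $-29$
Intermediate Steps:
$L = 27$ ($L = \left(-3\right) \left(-9\right) = 27$)
$z = -58$ ($z = \left(-5\right)^{3} + \left(23 - -44\right) = -125 + \left(23 + 44\right) = -125 + 67 = -58$)
$D{\left(W \right)} = -58$
$d{\left(29,101 \right)} + D{\left(-57 \right)} = 29 - 58 = -29$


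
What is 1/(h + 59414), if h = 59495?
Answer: 1/118909 ≈ 8.4098e-6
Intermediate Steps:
1/(h + 59414) = 1/(59495 + 59414) = 1/118909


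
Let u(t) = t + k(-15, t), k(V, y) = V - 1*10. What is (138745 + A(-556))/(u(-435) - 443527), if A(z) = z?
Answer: -138189/443987 ≈ -0.31125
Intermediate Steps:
k(V, y) = -10 + V (k(V, y) = V - 10 = -10 + V)
u(t) = -25 + t (u(t) = t + (-10 - 15) = t - 25 = -25 + t)
(138745 + A(-556))/(u(-435) - 443527) = (138745 - 556)/((-25 - 435) - 443527) = 138189/(-460 - 443527) = 138189/(-443987) = 138189*(-1/443987) = -138189/443987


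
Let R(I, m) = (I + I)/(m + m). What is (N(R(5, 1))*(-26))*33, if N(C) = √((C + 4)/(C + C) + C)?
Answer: -429*√590/5 ≈ -2084.1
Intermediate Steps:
R(I, m) = I/m (R(I, m) = (2*I)/((2*m)) = (2*I)*(1/(2*m)) = I/m)
N(C) = √(C + (4 + C)/(2*C)) (N(C) = √((4 + C)/((2*C)) + C) = √((4 + C)*(1/(2*C)) + C) = √((4 + C)/(2*C) + C) = √(C + (4 + C)/(2*C)))
(N(R(5, 1))*(-26))*33 = ((√(2 + 4*(5/1) + 8/((5/1)))/2)*(-26))*33 = ((√(2 + 4*(5*1) + 8/((5*1)))/2)*(-26))*33 = ((√(2 + 4*5 + 8/5)/2)*(-26))*33 = ((√(2 + 20 + 8*(⅕))/2)*(-26))*33 = ((√(2 + 20 + 8/5)/2)*(-26))*33 = ((√(118/5)/2)*(-26))*33 = (((√590/5)/2)*(-26))*33 = ((√590/10)*(-26))*33 = -13*√590/5*33 = -429*√590/5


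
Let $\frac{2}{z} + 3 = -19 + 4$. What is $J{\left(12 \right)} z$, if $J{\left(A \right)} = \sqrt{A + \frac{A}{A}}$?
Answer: $- \frac{\sqrt{13}}{9} \approx -0.40062$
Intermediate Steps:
$J{\left(A \right)} = \sqrt{1 + A}$ ($J{\left(A \right)} = \sqrt{A + 1} = \sqrt{1 + A}$)
$z = - \frac{1}{9}$ ($z = \frac{2}{-3 + \left(-19 + 4\right)} = \frac{2}{-3 - 15} = \frac{2}{-18} = 2 \left(- \frac{1}{18}\right) = - \frac{1}{9} \approx -0.11111$)
$J{\left(12 \right)} z = \sqrt{1 + 12} \left(- \frac{1}{9}\right) = \sqrt{13} \left(- \frac{1}{9}\right) = - \frac{\sqrt{13}}{9}$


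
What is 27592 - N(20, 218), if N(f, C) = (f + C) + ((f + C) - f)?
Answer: 27136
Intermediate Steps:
N(f, C) = f + 2*C (N(f, C) = (C + f) + ((C + f) - f) = (C + f) + C = f + 2*C)
27592 - N(20, 218) = 27592 - (20 + 2*218) = 27592 - (20 + 436) = 27592 - 1*456 = 27592 - 456 = 27136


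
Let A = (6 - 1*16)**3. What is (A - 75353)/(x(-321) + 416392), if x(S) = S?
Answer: -76353/416071 ≈ -0.18351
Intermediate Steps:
A = -1000 (A = (6 - 16)**3 = (-10)**3 = -1000)
(A - 75353)/(x(-321) + 416392) = (-1000 - 75353)/(-321 + 416392) = -76353/416071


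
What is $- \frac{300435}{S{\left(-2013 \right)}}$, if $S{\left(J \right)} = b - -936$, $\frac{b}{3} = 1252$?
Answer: $- \frac{100145}{1564} \approx -64.031$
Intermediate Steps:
$b = 3756$ ($b = 3 \cdot 1252 = 3756$)
$S{\left(J \right)} = 4692$ ($S{\left(J \right)} = 3756 - -936 = 3756 + 936 = 4692$)
$- \frac{300435}{S{\left(-2013 \right)}} = - \frac{300435}{4692} = \left(-300435\right) \frac{1}{4692} = - \frac{100145}{1564}$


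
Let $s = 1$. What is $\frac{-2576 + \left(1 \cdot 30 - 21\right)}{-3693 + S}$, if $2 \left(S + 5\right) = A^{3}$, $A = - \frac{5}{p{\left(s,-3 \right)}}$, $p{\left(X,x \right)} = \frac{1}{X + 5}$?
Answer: $\frac{2567}{17198} \approx 0.14926$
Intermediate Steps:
$p{\left(X,x \right)} = \frac{1}{5 + X}$
$A = -30$ ($A = - \frac{5}{\frac{1}{5 + 1}} = - \frac{5}{\frac{1}{6}} = - 5 \frac{1}{\frac{1}{6}} = \left(-5\right) 6 = -30$)
$S = -13505$ ($S = -5 + \frac{\left(-30\right)^{3}}{2} = -5 + \frac{1}{2} \left(-27000\right) = -5 - 13500 = -13505$)
$\frac{-2576 + \left(1 \cdot 30 - 21\right)}{-3693 + S} = \frac{-2576 + \left(1 \cdot 30 - 21\right)}{-3693 - 13505} = \frac{-2576 + \left(30 - 21\right)}{-17198} = \left(-2576 + 9\right) \left(- \frac{1}{17198}\right) = \left(-2567\right) \left(- \frac{1}{17198}\right) = \frac{2567}{17198}$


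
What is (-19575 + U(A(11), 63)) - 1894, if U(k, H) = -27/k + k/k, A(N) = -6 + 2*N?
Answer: -343515/16 ≈ -21470.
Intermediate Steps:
U(k, H) = 1 - 27/k (U(k, H) = -27/k + 1 = 1 - 27/k)
(-19575 + U(A(11), 63)) - 1894 = (-19575 + (-27 + (-6 + 2*11))/(-6 + 2*11)) - 1894 = (-19575 + (-27 + (-6 + 22))/(-6 + 22)) - 1894 = (-19575 + (-27 + 16)/16) - 1894 = (-19575 + (1/16)*(-11)) - 1894 = (-19575 - 11/16) - 1894 = -313211/16 - 1894 = -343515/16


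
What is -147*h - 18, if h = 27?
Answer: -3987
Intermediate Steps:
-147*h - 18 = -147*27 - 18 = -3969 - 18 = -3987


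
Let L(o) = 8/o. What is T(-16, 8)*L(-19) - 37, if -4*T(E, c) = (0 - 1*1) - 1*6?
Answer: -717/19 ≈ -37.737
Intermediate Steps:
T(E, c) = 7/4 (T(E, c) = -((0 - 1*1) - 1*6)/4 = -((0 - 1) - 6)/4 = -(-1 - 6)/4 = -1/4*(-7) = 7/4)
T(-16, 8)*L(-19) - 37 = 7*(8/(-19))/4 - 37 = 7*(8*(-1/19))/4 - 37 = (7/4)*(-8/19) - 37 = -14/19 - 37 = -717/19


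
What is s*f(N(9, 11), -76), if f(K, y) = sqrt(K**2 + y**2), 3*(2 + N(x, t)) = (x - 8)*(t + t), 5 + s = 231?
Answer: 904*sqrt(3265)/3 ≈ 17218.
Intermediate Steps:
s = 226 (s = -5 + 231 = 226)
N(x, t) = -2 + 2*t*(-8 + x)/3 (N(x, t) = -2 + ((x - 8)*(t + t))/3 = -2 + ((-8 + x)*(2*t))/3 = -2 + (2*t*(-8 + x))/3 = -2 + 2*t*(-8 + x)/3)
s*f(N(9, 11), -76) = 226*sqrt((-2 - 16/3*11 + (2/3)*11*9)**2 + (-76)**2) = 226*sqrt((-2 - 176/3 + 66)**2 + 5776) = 226*sqrt((16/3)**2 + 5776) = 226*sqrt(256/9 + 5776) = 226*sqrt(52240/9) = 226*(4*sqrt(3265)/3) = 904*sqrt(3265)/3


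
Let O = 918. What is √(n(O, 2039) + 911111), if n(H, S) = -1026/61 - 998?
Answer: √3386467887/61 ≈ 953.99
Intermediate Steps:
n(H, S) = -61904/61 (n(H, S) = -1026*1/61 - 998 = -1026/61 - 998 = -61904/61)
√(n(O, 2039) + 911111) = √(-61904/61 + 911111) = √(55515867/61) = √3386467887/61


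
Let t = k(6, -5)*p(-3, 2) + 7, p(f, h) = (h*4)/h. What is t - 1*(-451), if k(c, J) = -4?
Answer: 442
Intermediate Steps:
p(f, h) = 4 (p(f, h) = (4*h)/h = 4)
t = -9 (t = -4*4 + 7 = -16 + 7 = -9)
t - 1*(-451) = -9 - 1*(-451) = -9 + 451 = 442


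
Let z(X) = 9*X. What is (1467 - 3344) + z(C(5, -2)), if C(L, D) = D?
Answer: -1895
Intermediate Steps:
(1467 - 3344) + z(C(5, -2)) = (1467 - 3344) + 9*(-2) = -1877 - 18 = -1895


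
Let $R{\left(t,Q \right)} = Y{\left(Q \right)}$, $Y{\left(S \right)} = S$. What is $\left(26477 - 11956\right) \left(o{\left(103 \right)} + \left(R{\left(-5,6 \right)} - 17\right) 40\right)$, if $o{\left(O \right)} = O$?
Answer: $-4893577$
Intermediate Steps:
$R{\left(t,Q \right)} = Q$
$\left(26477 - 11956\right) \left(o{\left(103 \right)} + \left(R{\left(-5,6 \right)} - 17\right) 40\right) = \left(26477 - 11956\right) \left(103 + \left(6 - 17\right) 40\right) = 14521 \left(103 - 440\right) = 14521 \left(-337\right) = -4893577$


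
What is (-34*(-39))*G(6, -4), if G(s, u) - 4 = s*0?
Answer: 5304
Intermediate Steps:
G(s, u) = 4 (G(s, u) = 4 + s*0 = 4 + 0 = 4)
(-34*(-39))*G(6, -4) = -34*(-39)*4 = 1326*4 = 5304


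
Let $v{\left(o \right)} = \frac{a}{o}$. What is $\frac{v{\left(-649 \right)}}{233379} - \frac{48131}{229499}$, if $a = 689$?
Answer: $- \frac{7290222382012}{34760600381529} \approx -0.20973$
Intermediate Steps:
$v{\left(o \right)} = \frac{689}{o}$
$\frac{v{\left(-649 \right)}}{233379} - \frac{48131}{229499} = \frac{689 \frac{1}{-649}}{233379} - \frac{48131}{229499} = 689 \left(- \frac{1}{649}\right) \frac{1}{233379} - \frac{48131}{229499} = \left(- \frac{689}{649}\right) \frac{1}{233379} - \frac{48131}{229499} = - \frac{689}{151462971} - \frac{48131}{229499} = - \frac{7290222382012}{34760600381529}$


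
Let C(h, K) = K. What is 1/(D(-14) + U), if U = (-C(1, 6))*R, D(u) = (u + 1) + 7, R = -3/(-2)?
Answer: -1/15 ≈ -0.066667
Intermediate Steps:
R = 3/2 (R = -3*(-½) = 3/2 ≈ 1.5000)
D(u) = 8 + u (D(u) = (1 + u) + 7 = 8 + u)
U = -9 (U = -1*6*(3/2) = -6*3/2 = -9)
1/(D(-14) + U) = 1/((8 - 14) - 9) = 1/(-6 - 9) = 1/(-15) = -1/15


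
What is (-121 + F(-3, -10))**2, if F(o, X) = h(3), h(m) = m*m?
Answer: 12544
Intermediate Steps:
h(m) = m**2
F(o, X) = 9 (F(o, X) = 3**2 = 9)
(-121 + F(-3, -10))**2 = (-121 + 9)**2 = (-112)**2 = 12544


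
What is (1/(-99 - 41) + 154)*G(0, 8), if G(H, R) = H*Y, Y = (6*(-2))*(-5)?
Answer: 0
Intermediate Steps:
Y = 60 (Y = -12*(-5) = 60)
G(H, R) = 60*H (G(H, R) = H*60 = 60*H)
(1/(-99 - 41) + 154)*G(0, 8) = (1/(-99 - 41) + 154)*(60*0) = (1/(-140) + 154)*0 = (-1/140 + 154)*0 = (21559/140)*0 = 0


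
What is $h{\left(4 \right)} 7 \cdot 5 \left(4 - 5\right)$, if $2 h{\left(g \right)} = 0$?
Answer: $0$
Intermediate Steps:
$h{\left(g \right)} = 0$ ($h{\left(g \right)} = \frac{1}{2} \cdot 0 = 0$)
$h{\left(4 \right)} 7 \cdot 5 \left(4 - 5\right) = 0 \cdot 7 \cdot 5 \left(4 - 5\right) = 0 \cdot 35 \left(4 - 5\right) = 0 \left(-1\right) = 0$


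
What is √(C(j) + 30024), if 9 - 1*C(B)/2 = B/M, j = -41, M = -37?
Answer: 4*√2570279/37 ≈ 173.32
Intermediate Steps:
C(B) = 18 + 2*B/37 (C(B) = 18 - 2*B/(-37) = 18 - 2*B*(-1)/37 = 18 - (-2)*B/37 = 18 + 2*B/37)
√(C(j) + 30024) = √((18 + (2/37)*(-41)) + 30024) = √((18 - 82/37) + 30024) = √(584/37 + 30024) = √(1111472/37) = 4*√2570279/37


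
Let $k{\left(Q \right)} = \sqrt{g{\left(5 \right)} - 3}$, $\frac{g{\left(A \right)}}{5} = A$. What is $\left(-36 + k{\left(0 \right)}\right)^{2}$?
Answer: $\left(36 - \sqrt{22}\right)^{2} \approx 980.29$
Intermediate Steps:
$g{\left(A \right)} = 5 A$
$k{\left(Q \right)} = \sqrt{22}$ ($k{\left(Q \right)} = \sqrt{5 \cdot 5 - 3} = \sqrt{25 - 3} = \sqrt{22}$)
$\left(-36 + k{\left(0 \right)}\right)^{2} = \left(-36 + \sqrt{22}\right)^{2}$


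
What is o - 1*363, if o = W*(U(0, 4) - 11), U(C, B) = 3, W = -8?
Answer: -299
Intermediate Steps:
o = 64 (o = -8*(3 - 11) = -8*(-8) = 64)
o - 1*363 = 64 - 1*363 = 64 - 363 = -299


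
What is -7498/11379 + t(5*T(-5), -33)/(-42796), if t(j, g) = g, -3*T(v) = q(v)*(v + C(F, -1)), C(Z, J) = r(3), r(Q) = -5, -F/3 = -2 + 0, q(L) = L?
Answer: -320508901/486975684 ≈ -0.65816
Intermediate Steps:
F = 6 (F = -3*(-2 + 0) = -3*(-2) = 6)
C(Z, J) = -5
T(v) = -v*(-5 + v)/3 (T(v) = -v*(v - 5)/3 = -v*(-5 + v)/3)
-7498/11379 + t(5*T(-5), -33)/(-42796) = -7498/11379 - 33/(-42796) = -7498*1/11379 - 33*(-1/42796) = -7498/11379 + 33/42796 = -320508901/486975684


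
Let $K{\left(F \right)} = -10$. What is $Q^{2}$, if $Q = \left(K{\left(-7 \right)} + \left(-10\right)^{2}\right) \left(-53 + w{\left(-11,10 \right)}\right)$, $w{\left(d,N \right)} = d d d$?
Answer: $15515193600$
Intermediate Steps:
$w{\left(d,N \right)} = d^{3}$ ($w{\left(d,N \right)} = d^{2} d = d^{3}$)
$Q = -124560$ ($Q = \left(-10 + \left(-10\right)^{2}\right) \left(-53 + \left(-11\right)^{3}\right) = \left(-10 + 100\right) \left(-53 - 1331\right) = 90 \left(-1384\right) = -124560$)
$Q^{2} = \left(-124560\right)^{2} = 15515193600$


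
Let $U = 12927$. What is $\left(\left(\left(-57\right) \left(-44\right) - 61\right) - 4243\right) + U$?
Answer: $11131$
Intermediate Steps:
$\left(\left(\left(-57\right) \left(-44\right) - 61\right) - 4243\right) + U = \left(\left(\left(-57\right) \left(-44\right) - 61\right) - 4243\right) + 12927 = \left(\left(2508 - 61\right) - 4243\right) + 12927 = \left(2447 - 4243\right) + 12927 = -1796 + 12927 = 11131$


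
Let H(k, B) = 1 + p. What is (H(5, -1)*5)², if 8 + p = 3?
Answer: 400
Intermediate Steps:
p = -5 (p = -8 + 3 = -5)
H(k, B) = -4 (H(k, B) = 1 - 5 = -4)
(H(5, -1)*5)² = (-4*5)² = (-20)² = 400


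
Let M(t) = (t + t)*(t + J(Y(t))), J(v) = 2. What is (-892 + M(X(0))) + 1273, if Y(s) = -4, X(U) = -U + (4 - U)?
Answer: 429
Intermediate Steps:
X(U) = 4 - 2*U
M(t) = 2*t*(2 + t) (M(t) = (t + t)*(t + 2) = (2*t)*(2 + t) = 2*t*(2 + t))
(-892 + M(X(0))) + 1273 = (-892 + 2*(4 - 2*0)*(2 + (4 - 2*0))) + 1273 = (-892 + 2*(4 + 0)*(2 + (4 + 0))) + 1273 = (-892 + 2*4*(2 + 4)) + 1273 = (-892 + 2*4*6) + 1273 = (-892 + 48) + 1273 = -844 + 1273 = 429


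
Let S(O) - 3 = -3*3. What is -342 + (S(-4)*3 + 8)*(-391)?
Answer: 3568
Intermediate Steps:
S(O) = -6 (S(O) = 3 - 3*3 = 3 - 9 = -6)
-342 + (S(-4)*3 + 8)*(-391) = -342 + (-6*3 + 8)*(-391) = -342 + (-18 + 8)*(-391) = -342 - 10*(-391) = -342 + 3910 = 3568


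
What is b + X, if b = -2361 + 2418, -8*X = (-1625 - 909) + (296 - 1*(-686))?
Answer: 251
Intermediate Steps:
X = 194 (X = -((-1625 - 909) + (296 - 1*(-686)))/8 = -(-2534 + (296 + 686))/8 = -(-2534 + 982)/8 = -1/8*(-1552) = 194)
b = 57
b + X = 57 + 194 = 251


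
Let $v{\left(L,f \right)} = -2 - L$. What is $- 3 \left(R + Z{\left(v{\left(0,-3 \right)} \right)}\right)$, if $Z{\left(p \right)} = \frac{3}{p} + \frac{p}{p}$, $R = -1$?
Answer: $\frac{9}{2} \approx 4.5$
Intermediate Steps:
$Z{\left(p \right)} = 1 + \frac{3}{p}$ ($Z{\left(p \right)} = \frac{3}{p} + 1 = 1 + \frac{3}{p}$)
$- 3 \left(R + Z{\left(v{\left(0,-3 \right)} \right)}\right) = - 3 \left(-1 + \frac{3 - 2}{-2 - 0}\right) = - 3 \left(-1 + \frac{3 + \left(-2 + 0\right)}{-2 + 0}\right) = - 3 \left(-1 + \frac{3 - 2}{-2}\right) = - 3 \left(-1 - \frac{1}{2}\right) = \left(-3\right) \left(- \frac{3}{2}\right) = \frac{9}{2}$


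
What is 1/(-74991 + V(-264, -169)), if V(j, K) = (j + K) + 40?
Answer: -1/75384 ≈ -1.3265e-5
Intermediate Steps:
V(j, K) = 40 + K + j (V(j, K) = (K + j) + 40 = 40 + K + j)
1/(-74991 + V(-264, -169)) = 1/(-74991 + (40 - 169 - 264)) = 1/(-74991 - 393) = 1/(-75384) = -1/75384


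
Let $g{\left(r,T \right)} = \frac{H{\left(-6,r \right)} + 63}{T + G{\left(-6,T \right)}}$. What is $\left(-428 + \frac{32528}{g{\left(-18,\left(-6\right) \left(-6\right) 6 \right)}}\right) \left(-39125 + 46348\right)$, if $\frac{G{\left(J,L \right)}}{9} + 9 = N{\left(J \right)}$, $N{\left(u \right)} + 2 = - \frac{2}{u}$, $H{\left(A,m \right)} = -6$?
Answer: $491539596$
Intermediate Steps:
$N{\left(u \right)} = -2 - \frac{2}{u}$
$G{\left(J,L \right)} = -99 - \frac{18}{J}$ ($G{\left(J,L \right)} = -81 + 9 \left(-2 - \frac{2}{J}\right) = -81 - \left(18 + \frac{18}{J}\right) = -99 - \frac{18}{J}$)
$g{\left(r,T \right)} = \frac{57}{-96 + T}$ ($g{\left(r,T \right)} = \frac{-6 + 63}{T - \left(99 + \frac{18}{-6}\right)} = \frac{57}{T - 96} = \frac{57}{-96 + T}$)
$\left(-428 + \frac{32528}{g{\left(-18,\left(-6\right) \left(-6\right) 6 \right)}}\right) \left(-39125 + 46348\right) = \left(-428 + \frac{32528}{57 \frac{1}{-96 + \left(-6\right) \left(-6\right) 6}}\right) \left(-39125 + 46348\right) = \left(-428 + \frac{32528}{57 \frac{1}{-96 + 36 \cdot 6}}\right) 7223 = \left(-428 + \frac{32528}{57 \frac{1}{-96 + 216}}\right) 7223 = \left(-428 + \frac{32528}{57 \cdot \frac{1}{120}}\right) 7223 = \left(-428 + \frac{32528}{\frac{19}{40}}\right) 7223 = \left(-428 + 32528 \cdot \frac{40}{19}\right) 7223 = \left(-428 + 68480\right) 7223 = 68052 \cdot 7223 = 491539596$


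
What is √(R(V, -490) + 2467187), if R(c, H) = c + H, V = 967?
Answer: 4*√154229 ≈ 1570.9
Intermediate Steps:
R(c, H) = H + c
√(R(V, -490) + 2467187) = √((-490 + 967) + 2467187) = √(477 + 2467187) = √2467664 = 4*√154229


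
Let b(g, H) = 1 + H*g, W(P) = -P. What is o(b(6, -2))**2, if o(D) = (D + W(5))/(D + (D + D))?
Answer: 256/1089 ≈ 0.23508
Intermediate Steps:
o(D) = (-5 + D)/(3*D) (o(D) = (D - 1*5)/(D + (D + D)) = (D - 5)/(D + 2*D) = (-5 + D)/((3*D)) = (-5 + D)*(1/(3*D)) = (-5 + D)/(3*D))
o(b(6, -2))**2 = ((-5 + (1 - 2*6))/(3*(1 - 2*6)))**2 = ((-5 + (1 - 12))/(3*(1 - 12)))**2 = ((1/3)*(-5 - 11)/(-11))**2 = ((1/3)*(-1/11)*(-16))**2 = (16/33)**2 = 256/1089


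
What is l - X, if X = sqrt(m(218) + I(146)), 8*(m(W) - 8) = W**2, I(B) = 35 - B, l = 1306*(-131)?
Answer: -171086 - 5*sqrt(934)/2 ≈ -1.7116e+5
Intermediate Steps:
l = -171086
m(W) = 8 + W**2/8
X = 5*sqrt(934)/2 (X = sqrt((8 + (1/8)*218**2) + (35 - 1*146)) = sqrt((8 + (1/8)*47524) + (35 - 146)) = sqrt((8 + 11881/2) - 111) = sqrt(11897/2 - 111) = sqrt(11675/2) = 5*sqrt(934)/2 ≈ 76.404)
l - X = -171086 - 5*sqrt(934)/2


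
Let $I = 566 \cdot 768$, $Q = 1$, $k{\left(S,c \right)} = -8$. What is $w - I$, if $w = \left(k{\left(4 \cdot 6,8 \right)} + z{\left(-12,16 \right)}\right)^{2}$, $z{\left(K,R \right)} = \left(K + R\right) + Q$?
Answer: $-434679$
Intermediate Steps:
$I = 434688$
$z{\left(K,R \right)} = 1 + K + R$ ($z{\left(K,R \right)} = \left(K + R\right) + 1 = 1 + K + R$)
$w = 9$ ($w = \left(-8 + \left(1 - 12 + 16\right)\right)^{2} = \left(-8 + 5\right)^{2} = \left(-3\right)^{2} = 9$)
$w - I = 9 - 434688 = -434679$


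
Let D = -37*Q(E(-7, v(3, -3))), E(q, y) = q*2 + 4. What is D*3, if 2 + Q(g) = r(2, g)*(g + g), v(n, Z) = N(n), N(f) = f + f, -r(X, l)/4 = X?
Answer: -17538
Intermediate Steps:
r(X, l) = -4*X
N(f) = 2*f
v(n, Z) = 2*n
E(q, y) = 4 + 2*q (E(q, y) = 2*q + 4 = 4 + 2*q)
Q(g) = -2 - 16*g (Q(g) = -2 + (-4*2)*(g + g) = -2 - 16*g)
D = -5846 (D = -37*(-2 - 16*(4 + 2*(-7))) = -37*(-2 - 16*(4 - 14)) = -37*(-2 - 16*(-10)) = -37*(-2 + 160) = -37*158 = -5846)
D*3 = -5846*3 = -17538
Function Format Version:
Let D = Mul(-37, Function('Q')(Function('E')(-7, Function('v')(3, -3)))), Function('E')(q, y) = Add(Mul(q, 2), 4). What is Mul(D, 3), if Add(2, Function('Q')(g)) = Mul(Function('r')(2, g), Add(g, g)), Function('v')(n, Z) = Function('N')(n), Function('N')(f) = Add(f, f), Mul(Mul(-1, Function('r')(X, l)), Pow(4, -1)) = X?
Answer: -17538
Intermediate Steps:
Function('r')(X, l) = Mul(-4, X)
Function('N')(f) = Mul(2, f)
Function('v')(n, Z) = Mul(2, n)
Function('E')(q, y) = Add(4, Mul(2, q)) (Function('E')(q, y) = Add(Mul(2, q), 4) = Add(4, Mul(2, q)))
Function('Q')(g) = Add(-2, Mul(-16, g)) (Function('Q')(g) = Add(-2, Mul(Mul(-4, 2), Add(g, g))) = Add(-2, Mul(-8, Mul(2, g))) = Add(-2, Mul(-16, g)))
D = -5846 (D = Mul(-37, Add(-2, Mul(-16, Add(4, Mul(2, -7))))) = Mul(-37, Add(-2, Mul(-16, Add(4, -14)))) = Mul(-37, Add(-2, Mul(-16, -10))) = Mul(-37, Add(-2, 160)) = Mul(-37, 158) = -5846)
Mul(D, 3) = Mul(-5846, 3) = -17538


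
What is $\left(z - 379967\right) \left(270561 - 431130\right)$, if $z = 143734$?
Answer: $37931696577$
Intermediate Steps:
$\left(z - 379967\right) \left(270561 - 431130\right) = \left(143734 - 379967\right) \left(270561 - 431130\right) = \left(-236233\right) \left(-160569\right) = 37931696577$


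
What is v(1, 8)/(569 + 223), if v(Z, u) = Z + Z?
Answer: 1/396 ≈ 0.0025253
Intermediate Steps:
v(Z, u) = 2*Z
v(1, 8)/(569 + 223) = (2*1)/(569 + 223) = 2/792 = (1/792)*2 = 1/396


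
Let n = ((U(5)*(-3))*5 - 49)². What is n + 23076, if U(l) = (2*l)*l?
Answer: 661477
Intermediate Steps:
U(l) = 2*l²
n = 638401 (n = (((2*5²)*(-3))*5 - 49)² = (((2*25)*(-3))*5 - 49)² = ((50*(-3))*5 - 49)² = (-150*5 - 49)² = (-750 - 49)² = (-799)² = 638401)
n + 23076 = 638401 + 23076 = 661477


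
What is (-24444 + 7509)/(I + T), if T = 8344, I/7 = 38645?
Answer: -5645/92953 ≈ -0.060730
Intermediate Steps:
I = 270515 (I = 7*38645 = 270515)
(-24444 + 7509)/(I + T) = (-24444 + 7509)/(270515 + 8344) = -16935/278859 = -16935*1/278859 = -5645/92953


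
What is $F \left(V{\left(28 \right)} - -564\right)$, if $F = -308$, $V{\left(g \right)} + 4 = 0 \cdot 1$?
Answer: $-172480$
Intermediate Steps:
$V{\left(g \right)} = -4$ ($V{\left(g \right)} = -4 + 0 \cdot 1 = -4 + 0 = -4$)
$F \left(V{\left(28 \right)} - -564\right) = - 308 \left(-4 - -564\right) = - 308 \left(-4 + 564\right) = \left(-308\right) 560 = -172480$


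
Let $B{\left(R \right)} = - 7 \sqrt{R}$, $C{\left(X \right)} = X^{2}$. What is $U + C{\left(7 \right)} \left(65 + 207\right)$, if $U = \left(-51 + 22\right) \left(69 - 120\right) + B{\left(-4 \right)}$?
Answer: $14807 - 14 i \approx 14807.0 - 14.0 i$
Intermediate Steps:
$U = 1479 - 14 i$ ($U = \left(-51 + 22\right) \left(69 - 120\right) - 7 \sqrt{-4} = \left(-29\right) \left(-51\right) - 7 \cdot 2 i = 1479 - 14 i \approx 1479.0 - 14.0 i$)
$U + C{\left(7 \right)} \left(65 + 207\right) = \left(1479 - 14 i\right) + 7^{2} \left(65 + 207\right) = \left(1479 - 14 i\right) + 49 \cdot 272 = \left(1479 - 14 i\right) + 13328 = 14807 - 14 i$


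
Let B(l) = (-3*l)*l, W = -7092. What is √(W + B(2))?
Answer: 8*I*√111 ≈ 84.285*I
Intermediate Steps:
B(l) = -3*l²
√(W + B(2)) = √(-7092 - 3*2²) = √(-7092 - 3*4) = √(-7092 - 12) = √(-7104) = 8*I*√111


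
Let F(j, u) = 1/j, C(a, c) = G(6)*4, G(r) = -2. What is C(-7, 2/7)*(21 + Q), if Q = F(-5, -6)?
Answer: -832/5 ≈ -166.40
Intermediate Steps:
C(a, c) = -8 (C(a, c) = -2*4 = -8)
Q = -1/5 (Q = 1/(-5) = -1/5 ≈ -0.20000)
C(-7, 2/7)*(21 + Q) = -8*(21 - 1/5) = -8*104/5 = -832/5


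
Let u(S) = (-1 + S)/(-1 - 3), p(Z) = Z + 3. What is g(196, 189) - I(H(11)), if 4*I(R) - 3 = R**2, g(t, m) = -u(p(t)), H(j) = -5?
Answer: 85/2 ≈ 42.500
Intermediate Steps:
p(Z) = 3 + Z
u(S) = 1/4 - S/4 (u(S) = (-1 + S)/(-4) = (-1 + S)*(-1/4) = 1/4 - S/4)
g(t, m) = 1/2 + t/4 (g(t, m) = -(1/4 - (3 + t)/4) = -(1/4 + (-3/4 - t/4)) = -(-1/2 - t/4) = 1/2 + t/4)
I(R) = 3/4 + R**2/4
g(196, 189) - I(H(11)) = (1/2 + (1/4)*196) - (3/4 + (1/4)*(-5)**2) = (1/2 + 49) - (3/4 + (1/4)*25) = 99/2 - (3/4 + 25/4) = 99/2 - 1*7 = 99/2 - 7 = 85/2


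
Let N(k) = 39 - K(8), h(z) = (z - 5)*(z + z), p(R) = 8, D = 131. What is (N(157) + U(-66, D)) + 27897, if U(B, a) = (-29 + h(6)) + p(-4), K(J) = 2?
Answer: 27925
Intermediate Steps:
h(z) = 2*z*(-5 + z) (h(z) = (-5 + z)*(2*z) = 2*z*(-5 + z))
U(B, a) = -9 (U(B, a) = (-29 + 2*6*(-5 + 6)) + 8 = (-29 + 2*6*1) + 8 = (-29 + 12) + 8 = -17 + 8 = -9)
N(k) = 37 (N(k) = 39 - 1*2 = 39 - 2 = 37)
(N(157) + U(-66, D)) + 27897 = (37 - 9) + 27897 = 28 + 27897 = 27925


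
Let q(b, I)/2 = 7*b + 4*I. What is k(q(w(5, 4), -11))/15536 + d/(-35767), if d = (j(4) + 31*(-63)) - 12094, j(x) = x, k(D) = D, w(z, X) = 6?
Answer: 54507245/138919028 ≈ 0.39237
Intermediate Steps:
q(b, I) = 8*I + 14*b (q(b, I) = 2*(7*b + 4*I) = 2*(4*I + 7*b) = 8*I + 14*b)
d = -14043 (d = (4 + 31*(-63)) - 12094 = (4 - 1953) - 12094 = -1949 - 12094 = -14043)
k(q(w(5, 4), -11))/15536 + d/(-35767) = (8*(-11) + 14*6)/15536 - 14043/(-35767) = (-88 + 84)*(1/15536) - 14043*(-1/35767) = -4*1/15536 + 14043/35767 = -1/3884 + 14043/35767 = 54507245/138919028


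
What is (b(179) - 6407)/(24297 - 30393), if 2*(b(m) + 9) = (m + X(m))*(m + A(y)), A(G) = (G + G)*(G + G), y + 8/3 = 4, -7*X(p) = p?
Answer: -165089/128016 ≈ -1.2896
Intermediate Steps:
X(p) = -p/7
y = 4/3 (y = -8/3 + 4 = 4/3 ≈ 1.3333)
A(G) = 4*G**2 (A(G) = (2*G)*(2*G) = 4*G**2)
b(m) = -9 + 3*m*(64/9 + m)/7 (b(m) = -9 + ((m - m/7)*(m + 4*(4/3)**2))/2 = -9 + ((6*m/7)*(m + 4*(16/9)))/2 = -9 + ((6*m/7)*(m + 64/9))/2 = -9 + ((6*m/7)*(64/9 + m))/2 = -9 + (6*m*(64/9 + m)/7)/2 = -9 + 3*m*(64/9 + m)/7)
(b(179) - 6407)/(24297 - 30393) = ((-9 + (3/7)*179**2 + (64/21)*179) - 6407)/(24297 - 30393) = ((-9 + (3/7)*32041 + 11456/21) - 6407)/(-6096) = ((-9 + 96123/7 + 11456/21) - 6407)*(-1/6096) = (299636/21 - 6407)*(-1/6096) = (165089/21)*(-1/6096) = -165089/128016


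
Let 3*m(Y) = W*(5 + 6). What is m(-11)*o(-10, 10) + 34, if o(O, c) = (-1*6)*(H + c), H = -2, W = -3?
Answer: 562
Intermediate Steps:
m(Y) = -11 (m(Y) = (-3*(5 + 6))/3 = (-3*11)/3 = (⅓)*(-33) = -11)
o(O, c) = 12 - 6*c (o(O, c) = (-1*6)*(-2 + c) = -6*(-2 + c) = 12 - 6*c)
m(-11)*o(-10, 10) + 34 = -11*(12 - 6*10) + 34 = -11*(12 - 60) + 34 = -11*(-48) + 34 = 528 + 34 = 562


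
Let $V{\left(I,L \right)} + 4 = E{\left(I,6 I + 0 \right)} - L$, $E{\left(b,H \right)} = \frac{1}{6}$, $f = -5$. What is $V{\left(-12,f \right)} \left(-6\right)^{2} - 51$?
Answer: $-9$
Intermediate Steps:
$E{\left(b,H \right)} = \frac{1}{6}$
$V{\left(I,L \right)} = - \frac{23}{6} - L$ ($V{\left(I,L \right)} = -4 - \left(- \frac{1}{6} + L\right) = - \frac{23}{6} - L$)
$V{\left(-12,f \right)} \left(-6\right)^{2} - 51 = \left(- \frac{23}{6} - -5\right) \left(-6\right)^{2} - 51 = \left(- \frac{23}{6} + 5\right) 36 - 51 = \frac{7}{6} \cdot 36 - 51 = 42 - 51 = -9$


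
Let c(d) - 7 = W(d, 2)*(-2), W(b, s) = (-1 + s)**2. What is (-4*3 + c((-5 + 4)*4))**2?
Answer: 49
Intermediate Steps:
c(d) = 5 (c(d) = 7 + (-1 + 2)**2*(-2) = 7 + 1**2*(-2) = 7 + 1*(-2) = 7 - 2 = 5)
(-4*3 + c((-5 + 4)*4))**2 = (-4*3 + 5)**2 = (-12 + 5)**2 = (-7)**2 = 49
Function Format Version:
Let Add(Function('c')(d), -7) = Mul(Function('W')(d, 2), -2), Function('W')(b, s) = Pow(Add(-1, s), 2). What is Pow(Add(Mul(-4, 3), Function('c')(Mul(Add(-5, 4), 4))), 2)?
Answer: 49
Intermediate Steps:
Function('c')(d) = 5 (Function('c')(d) = Add(7, Mul(Pow(Add(-1, 2), 2), -2)) = Add(7, Mul(Pow(1, 2), -2)) = Add(7, Mul(1, -2)) = Add(7, -2) = 5)
Pow(Add(Mul(-4, 3), Function('c')(Mul(Add(-5, 4), 4))), 2) = Pow(Add(Mul(-4, 3), 5), 2) = Pow(Add(-12, 5), 2) = Pow(-7, 2) = 49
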